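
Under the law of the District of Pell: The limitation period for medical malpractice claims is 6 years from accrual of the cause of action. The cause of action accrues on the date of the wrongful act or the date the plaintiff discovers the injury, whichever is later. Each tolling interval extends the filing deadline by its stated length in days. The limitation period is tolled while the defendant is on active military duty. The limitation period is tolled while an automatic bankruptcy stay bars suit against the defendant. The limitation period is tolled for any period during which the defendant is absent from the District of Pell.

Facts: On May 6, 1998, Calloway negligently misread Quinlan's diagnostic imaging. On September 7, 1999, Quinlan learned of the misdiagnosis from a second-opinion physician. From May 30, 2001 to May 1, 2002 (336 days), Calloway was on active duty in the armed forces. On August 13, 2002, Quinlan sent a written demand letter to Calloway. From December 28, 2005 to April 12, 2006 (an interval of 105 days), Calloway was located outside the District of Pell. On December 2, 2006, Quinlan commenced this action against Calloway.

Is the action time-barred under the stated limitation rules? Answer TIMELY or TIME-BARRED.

TIME-BARRED

Because discovery on September 7, 1999 post-dates the May 6, 1998 act, accrual under the later-of rule falls on September 7, 1999.
6 years from September 7, 1999 is September 7, 2005.
Because the defendant's active military service ran from May 30, 2001 to May 1, 2002, the deadline is extended by 336 days to August 9, 2006.
The defendant's absence from the jurisdiction from December 28, 2005 to April 12, 2006 tolled the period for 105 days, extending the deadline to November 22, 2006.
None of the other events listed affects the running of the period under the stated rules.
The December 2, 2006 filing falls after the November 22, 2006 deadline; the claim is time-barred.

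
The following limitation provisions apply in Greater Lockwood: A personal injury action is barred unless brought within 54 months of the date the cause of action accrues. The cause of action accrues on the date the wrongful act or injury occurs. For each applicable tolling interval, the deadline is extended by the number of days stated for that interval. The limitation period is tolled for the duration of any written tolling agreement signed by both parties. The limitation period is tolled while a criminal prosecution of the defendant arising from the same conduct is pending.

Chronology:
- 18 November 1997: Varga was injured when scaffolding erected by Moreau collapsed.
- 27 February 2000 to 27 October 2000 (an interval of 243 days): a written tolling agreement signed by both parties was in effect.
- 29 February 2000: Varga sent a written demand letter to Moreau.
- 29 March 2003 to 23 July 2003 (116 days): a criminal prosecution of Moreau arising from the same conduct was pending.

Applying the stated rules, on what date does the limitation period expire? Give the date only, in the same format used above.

16 January 2003

The claim accrued on 18 November 1997, when the wrongful act occurred.
54 months from 18 November 1997 is 18 May 2002.
The period was tolled for 243 days by the written tolling agreement (27 February 2000 to 27 October 2000), pushing the deadline to 16 January 2003.
By the time the pending criminal prosecution began on 29 March 2003, the limitation period had already expired on 16 January 2003; that interval cannot revive it.
The other events in the timeline have no effect on the limitation period under the stated rules.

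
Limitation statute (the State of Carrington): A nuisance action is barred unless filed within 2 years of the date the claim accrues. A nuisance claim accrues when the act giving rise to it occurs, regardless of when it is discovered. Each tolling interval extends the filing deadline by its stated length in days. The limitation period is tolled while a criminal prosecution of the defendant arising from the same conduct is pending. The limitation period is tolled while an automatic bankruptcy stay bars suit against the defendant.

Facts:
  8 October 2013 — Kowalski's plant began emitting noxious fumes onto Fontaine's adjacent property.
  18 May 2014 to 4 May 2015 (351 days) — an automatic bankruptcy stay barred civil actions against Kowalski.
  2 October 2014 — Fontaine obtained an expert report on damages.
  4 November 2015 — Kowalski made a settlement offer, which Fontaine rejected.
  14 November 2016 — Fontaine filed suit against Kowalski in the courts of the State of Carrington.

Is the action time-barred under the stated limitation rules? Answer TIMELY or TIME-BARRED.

TIME-BARRED

The limitation period began to run on 8 October 2013.
The untolled deadline — 2 years after 8 October 2013 — is 8 October 2015.
Because the automatic bankruptcy stay ran from 18 May 2014 to 4 May 2015, the deadline is extended by 351 days to 23 September 2016.
None of the other events listed affects the running of the period under the stated rules.
The 14 November 2016 filing falls after the 23 September 2016 deadline; the claim is time-barred.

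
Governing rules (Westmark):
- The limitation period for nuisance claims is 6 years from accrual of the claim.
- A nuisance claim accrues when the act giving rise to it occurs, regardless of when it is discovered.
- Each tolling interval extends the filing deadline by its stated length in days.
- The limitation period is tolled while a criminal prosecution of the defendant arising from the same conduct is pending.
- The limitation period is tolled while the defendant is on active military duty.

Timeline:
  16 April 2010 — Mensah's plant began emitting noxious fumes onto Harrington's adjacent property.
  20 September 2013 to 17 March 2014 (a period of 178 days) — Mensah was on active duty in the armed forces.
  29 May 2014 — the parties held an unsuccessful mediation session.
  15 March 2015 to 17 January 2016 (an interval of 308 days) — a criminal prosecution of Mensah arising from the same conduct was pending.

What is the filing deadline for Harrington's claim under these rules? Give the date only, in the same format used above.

15 August 2017

The limitation period began to run on 16 April 2010.
6 years from 16 April 2010 is 16 April 2016.
The defendant's active military service from 20 September 2013 to 17 March 2014 tolled the period for 178 days, extending the deadline to 11 October 2016.
The period was tolled for 308 days by the pending criminal prosecution (15 March 2015 to 17 January 2016), pushing the deadline to 15 August 2017.
None of the other events listed affects the running of the period under the stated rules.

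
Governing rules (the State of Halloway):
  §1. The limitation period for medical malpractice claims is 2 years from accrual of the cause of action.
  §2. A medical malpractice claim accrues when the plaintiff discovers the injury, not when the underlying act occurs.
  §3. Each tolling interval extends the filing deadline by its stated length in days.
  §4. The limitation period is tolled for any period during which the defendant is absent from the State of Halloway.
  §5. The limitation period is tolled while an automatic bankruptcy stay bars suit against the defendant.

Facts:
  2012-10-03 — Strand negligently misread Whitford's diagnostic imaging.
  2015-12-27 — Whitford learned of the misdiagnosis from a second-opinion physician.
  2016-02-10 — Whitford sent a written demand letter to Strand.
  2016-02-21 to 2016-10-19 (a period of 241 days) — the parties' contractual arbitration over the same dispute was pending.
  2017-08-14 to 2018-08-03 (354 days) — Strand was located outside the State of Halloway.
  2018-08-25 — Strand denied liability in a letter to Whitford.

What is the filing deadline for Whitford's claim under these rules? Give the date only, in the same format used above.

Under the discovery rule, the claim accrued on 2015-12-27, when Whitford discovered the injury — not on the 2012-10-03 date of the underlying act.
Adding the 2 years base period to 2015-12-27 gives a deadline of 2017-12-27, before any tolling.
The defendant's absence from the jurisdiction from 2017-08-14 to 2018-08-03 tolled the period for 354 days, extending the deadline to 2018-12-16.
The pending related arbitration from 2016-02-21 to 2016-10-19 does not toll the period, because no stated rule makes a pending arbitration a tolling event.
The other events in the timeline have no effect on the limitation period under the stated rules.

2018-12-16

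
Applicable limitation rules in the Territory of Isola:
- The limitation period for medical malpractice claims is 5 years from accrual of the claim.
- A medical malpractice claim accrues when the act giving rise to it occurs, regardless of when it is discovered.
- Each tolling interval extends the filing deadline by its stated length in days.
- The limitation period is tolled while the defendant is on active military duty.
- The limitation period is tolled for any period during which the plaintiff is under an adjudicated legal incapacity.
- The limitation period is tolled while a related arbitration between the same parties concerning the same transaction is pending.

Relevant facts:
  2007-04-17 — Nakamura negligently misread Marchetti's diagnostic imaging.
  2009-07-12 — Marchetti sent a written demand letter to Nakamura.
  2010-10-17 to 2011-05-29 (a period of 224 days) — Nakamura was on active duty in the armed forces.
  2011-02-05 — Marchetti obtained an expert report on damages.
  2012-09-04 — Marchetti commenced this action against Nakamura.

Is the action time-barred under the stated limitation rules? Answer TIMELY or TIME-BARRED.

The limitation period began to run on 2007-04-17.
Adding the 5 years base period to 2007-04-17 gives a deadline of 2012-04-17, before any tolling.
Because the defendant's active military service ran from 2010-10-17 to 2011-05-29, the deadline is extended by 224 days to 2012-11-27.
None of the other events listed affects the running of the period under the stated rules.
Marchetti filed on 2012-09-04, before the 2012-11-27 deadline, so the action is timely.

TIMELY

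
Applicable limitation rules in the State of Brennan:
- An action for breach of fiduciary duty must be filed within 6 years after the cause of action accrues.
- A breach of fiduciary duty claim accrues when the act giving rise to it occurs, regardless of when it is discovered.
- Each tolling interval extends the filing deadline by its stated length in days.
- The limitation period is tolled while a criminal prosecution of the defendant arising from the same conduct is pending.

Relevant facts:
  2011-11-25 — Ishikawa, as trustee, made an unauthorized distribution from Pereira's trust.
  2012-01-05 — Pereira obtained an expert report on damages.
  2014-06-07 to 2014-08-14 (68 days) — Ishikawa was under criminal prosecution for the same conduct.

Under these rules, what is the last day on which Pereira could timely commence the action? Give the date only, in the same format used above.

2018-02-01

The cause of action accrued on 2011-11-25, the date of the act.
The untolled deadline — 6 years after 2011-11-25 — is 2017-11-25.
The period was tolled for 68 days by the pending criminal prosecution (2014-06-07 to 2014-08-14), pushing the deadline to 2018-02-01.
The other events in the timeline have no effect on the limitation period under the stated rules.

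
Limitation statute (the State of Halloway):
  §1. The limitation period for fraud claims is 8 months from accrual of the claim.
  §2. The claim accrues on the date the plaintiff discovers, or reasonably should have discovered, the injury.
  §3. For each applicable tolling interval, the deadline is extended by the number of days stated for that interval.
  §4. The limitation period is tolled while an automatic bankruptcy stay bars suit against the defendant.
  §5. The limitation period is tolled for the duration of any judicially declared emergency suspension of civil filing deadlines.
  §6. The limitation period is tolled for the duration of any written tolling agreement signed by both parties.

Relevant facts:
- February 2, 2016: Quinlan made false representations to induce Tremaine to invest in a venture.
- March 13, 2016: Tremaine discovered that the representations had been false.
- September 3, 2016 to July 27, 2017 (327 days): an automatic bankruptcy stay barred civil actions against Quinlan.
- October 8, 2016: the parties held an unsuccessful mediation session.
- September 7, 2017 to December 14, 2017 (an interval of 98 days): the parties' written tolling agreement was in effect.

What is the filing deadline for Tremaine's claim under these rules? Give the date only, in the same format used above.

January 12, 2018

Under the discovery rule, the claim accrued on March 13, 2016, when Tremaine discovered the injury — not on the February 2, 2016 date of the underlying act.
Adding the 8 months base period to March 13, 2016 gives a deadline of November 13, 2016, before any tolling.
The period was tolled for 327 days by the automatic bankruptcy stay (September 3, 2016 to July 27, 2017), pushing the deadline to October 6, 2017.
The written tolling agreement from September 7, 2017 to December 14, 2017 tolled the period for 98 days, extending the deadline to January 12, 2018.
Nothing else in the chronology tolls or restarts the period.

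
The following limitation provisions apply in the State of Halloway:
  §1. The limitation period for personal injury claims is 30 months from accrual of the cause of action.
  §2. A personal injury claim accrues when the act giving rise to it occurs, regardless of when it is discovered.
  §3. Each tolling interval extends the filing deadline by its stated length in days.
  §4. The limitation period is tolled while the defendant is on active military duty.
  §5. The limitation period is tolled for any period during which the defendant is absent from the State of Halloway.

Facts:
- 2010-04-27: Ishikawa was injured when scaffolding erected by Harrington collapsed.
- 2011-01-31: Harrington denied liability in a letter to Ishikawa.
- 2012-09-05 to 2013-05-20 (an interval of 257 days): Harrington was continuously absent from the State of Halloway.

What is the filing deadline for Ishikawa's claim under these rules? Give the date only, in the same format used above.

The cause of action accrued on 2010-04-27, the date of the act.
The untolled deadline — 30 months after 2010-04-27 — is 2012-10-27.
Because the defendant's absence from the jurisdiction ran from 2012-09-05 to 2013-05-20, the deadline is extended by 257 days to 2013-07-11.
Nothing else in the chronology tolls or restarts the period.

2013-07-11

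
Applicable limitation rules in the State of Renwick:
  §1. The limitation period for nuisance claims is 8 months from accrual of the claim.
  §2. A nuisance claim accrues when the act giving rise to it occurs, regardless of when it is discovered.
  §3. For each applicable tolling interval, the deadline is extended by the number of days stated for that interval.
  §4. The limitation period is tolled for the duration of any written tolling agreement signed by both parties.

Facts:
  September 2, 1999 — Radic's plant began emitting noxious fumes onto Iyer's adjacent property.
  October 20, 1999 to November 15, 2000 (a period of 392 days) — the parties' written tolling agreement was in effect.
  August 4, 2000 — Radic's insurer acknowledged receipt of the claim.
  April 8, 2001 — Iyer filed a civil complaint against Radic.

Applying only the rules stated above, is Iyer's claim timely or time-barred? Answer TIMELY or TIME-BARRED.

TIMELY

The limitation period began to run on September 2, 1999.
The untolled deadline — 8 months after September 2, 1999 — is May 2, 2000.
The written tolling agreement from October 20, 1999 to November 15, 2000 tolled the period for 392 days, extending the deadline to May 29, 2001.
Nothing else in the chronology tolls or restarts the period.
Iyer filed on April 8, 2001, before the May 29, 2001 deadline, so the action is timely.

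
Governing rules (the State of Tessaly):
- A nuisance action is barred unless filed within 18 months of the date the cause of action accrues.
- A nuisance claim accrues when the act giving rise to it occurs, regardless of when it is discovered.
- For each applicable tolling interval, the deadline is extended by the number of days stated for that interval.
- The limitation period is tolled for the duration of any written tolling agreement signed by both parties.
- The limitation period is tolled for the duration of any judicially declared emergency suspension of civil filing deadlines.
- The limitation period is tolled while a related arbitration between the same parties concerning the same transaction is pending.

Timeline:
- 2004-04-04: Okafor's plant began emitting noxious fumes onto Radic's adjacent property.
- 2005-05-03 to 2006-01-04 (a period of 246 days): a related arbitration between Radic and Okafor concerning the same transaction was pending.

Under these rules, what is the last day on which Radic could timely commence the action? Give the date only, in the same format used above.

2006-06-07

The claim accrued on 2004-04-04, when the wrongful act occurred.
Adding the 18 months base period to 2004-04-04 gives a deadline of 2005-10-04, before any tolling.
The pending related arbitration from 2005-05-03 to 2006-01-04 tolled the period for 246 days, extending the deadline to 2006-06-07.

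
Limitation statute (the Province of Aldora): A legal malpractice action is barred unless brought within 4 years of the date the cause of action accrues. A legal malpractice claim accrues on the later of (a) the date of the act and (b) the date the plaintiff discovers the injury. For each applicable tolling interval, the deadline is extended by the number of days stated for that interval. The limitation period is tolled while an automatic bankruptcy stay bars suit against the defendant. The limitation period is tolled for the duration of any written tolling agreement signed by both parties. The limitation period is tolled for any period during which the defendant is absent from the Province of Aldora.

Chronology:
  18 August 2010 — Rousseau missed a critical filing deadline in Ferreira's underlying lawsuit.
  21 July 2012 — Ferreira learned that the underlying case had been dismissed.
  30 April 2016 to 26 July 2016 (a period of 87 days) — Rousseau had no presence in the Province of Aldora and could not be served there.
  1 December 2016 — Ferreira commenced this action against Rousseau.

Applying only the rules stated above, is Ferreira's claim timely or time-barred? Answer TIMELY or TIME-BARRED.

Taking the later of the act (18 August 2010) and discovery (21 July 2012), the claim accrued on 21 July 2012.
4 years from 21 July 2012 is 21 July 2016.
The period was tolled for 87 days by the defendant's absence from the jurisdiction (30 April 2016 to 26 July 2016), pushing the deadline to 16 October 2016.
Filing on 1 December 2016 missed the 16 October 2016 deadline — the action is time-barred.

TIME-BARRED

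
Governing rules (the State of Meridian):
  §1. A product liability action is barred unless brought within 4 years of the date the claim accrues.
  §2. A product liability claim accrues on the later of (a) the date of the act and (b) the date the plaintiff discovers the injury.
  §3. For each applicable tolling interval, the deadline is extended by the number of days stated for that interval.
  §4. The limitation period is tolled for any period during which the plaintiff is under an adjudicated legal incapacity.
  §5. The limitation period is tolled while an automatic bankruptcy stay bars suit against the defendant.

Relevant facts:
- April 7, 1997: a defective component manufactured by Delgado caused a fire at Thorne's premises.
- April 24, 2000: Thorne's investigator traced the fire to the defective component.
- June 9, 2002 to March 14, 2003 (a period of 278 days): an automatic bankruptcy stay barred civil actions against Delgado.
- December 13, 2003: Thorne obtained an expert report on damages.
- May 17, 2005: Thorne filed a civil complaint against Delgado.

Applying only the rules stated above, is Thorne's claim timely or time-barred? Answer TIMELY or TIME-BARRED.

Because discovery on April 24, 2000 post-dates the April 7, 1997 act, accrual under the later-of rule falls on April 24, 2000.
The untolled deadline — 4 years after April 24, 2000 — is April 24, 2004.
The automatic bankruptcy stay from June 9, 2002 to March 14, 2003 tolled the period for 278 days, extending the deadline to January 27, 2005.
None of the other events listed affects the running of the period under the stated rules.
Filing on May 17, 2005 missed the January 27, 2005 deadline — the action is time-barred.

TIME-BARRED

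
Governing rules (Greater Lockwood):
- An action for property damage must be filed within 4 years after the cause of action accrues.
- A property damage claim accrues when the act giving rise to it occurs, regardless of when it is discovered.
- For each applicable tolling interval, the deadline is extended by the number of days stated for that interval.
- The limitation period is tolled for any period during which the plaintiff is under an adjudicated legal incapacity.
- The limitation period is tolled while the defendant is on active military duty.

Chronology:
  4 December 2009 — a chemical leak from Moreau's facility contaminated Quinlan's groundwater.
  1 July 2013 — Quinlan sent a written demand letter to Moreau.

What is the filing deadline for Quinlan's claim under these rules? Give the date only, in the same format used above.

4 December 2013

The limitation period began to run on 4 December 2009.
Adding the 4 years base period to 4 December 2009 gives a deadline of 4 December 2013, before any tolling.
The other events in the timeline have no effect on the limitation period under the stated rules.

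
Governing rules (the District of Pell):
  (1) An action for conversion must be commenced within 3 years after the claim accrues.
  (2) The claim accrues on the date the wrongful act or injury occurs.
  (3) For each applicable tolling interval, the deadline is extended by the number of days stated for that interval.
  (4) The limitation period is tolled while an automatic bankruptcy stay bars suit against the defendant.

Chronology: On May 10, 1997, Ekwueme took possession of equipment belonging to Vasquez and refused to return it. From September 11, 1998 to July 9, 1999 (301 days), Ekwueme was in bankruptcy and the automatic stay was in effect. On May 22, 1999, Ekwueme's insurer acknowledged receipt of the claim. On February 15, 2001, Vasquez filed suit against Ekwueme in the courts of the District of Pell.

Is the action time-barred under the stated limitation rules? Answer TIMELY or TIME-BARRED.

TIMELY

The limitation period began to run on May 10, 1997.
3 years from May 10, 1997 is May 10, 2000.
Because the automatic bankruptcy stay ran from September 11, 1998 to July 9, 1999, the deadline is extended by 301 days to March 7, 2001.
Nothing else in the chronology tolls or restarts the period.
Filing on February 15, 2001 beat the March 7, 2001 deadline — the action is timely.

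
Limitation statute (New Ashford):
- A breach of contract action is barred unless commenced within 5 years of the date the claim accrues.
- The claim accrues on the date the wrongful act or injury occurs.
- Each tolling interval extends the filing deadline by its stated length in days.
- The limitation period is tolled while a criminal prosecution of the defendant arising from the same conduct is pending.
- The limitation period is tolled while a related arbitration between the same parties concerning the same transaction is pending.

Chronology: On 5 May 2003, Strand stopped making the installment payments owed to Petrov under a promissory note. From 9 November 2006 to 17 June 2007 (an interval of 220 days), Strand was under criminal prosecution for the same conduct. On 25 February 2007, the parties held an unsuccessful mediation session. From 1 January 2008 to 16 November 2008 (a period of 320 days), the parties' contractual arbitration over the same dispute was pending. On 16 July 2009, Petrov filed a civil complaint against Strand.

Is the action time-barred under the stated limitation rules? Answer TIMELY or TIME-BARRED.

TIMELY

The claim accrued on 5 May 2003, when the wrongful act occurred.
5 years from 5 May 2003 is 5 May 2008.
The period was tolled for 220 days by the pending criminal prosecution (9 November 2006 to 17 June 2007), pushing the deadline to 11 December 2008.
The period was tolled for 320 days by the pending related arbitration (1 January 2008 to 16 November 2008), pushing the deadline to 27 October 2009.
The other events in the timeline have no effect on the limitation period under the stated rules.
The 16 July 2009 filing precedes the 27 October 2009 deadline; the claim is timely.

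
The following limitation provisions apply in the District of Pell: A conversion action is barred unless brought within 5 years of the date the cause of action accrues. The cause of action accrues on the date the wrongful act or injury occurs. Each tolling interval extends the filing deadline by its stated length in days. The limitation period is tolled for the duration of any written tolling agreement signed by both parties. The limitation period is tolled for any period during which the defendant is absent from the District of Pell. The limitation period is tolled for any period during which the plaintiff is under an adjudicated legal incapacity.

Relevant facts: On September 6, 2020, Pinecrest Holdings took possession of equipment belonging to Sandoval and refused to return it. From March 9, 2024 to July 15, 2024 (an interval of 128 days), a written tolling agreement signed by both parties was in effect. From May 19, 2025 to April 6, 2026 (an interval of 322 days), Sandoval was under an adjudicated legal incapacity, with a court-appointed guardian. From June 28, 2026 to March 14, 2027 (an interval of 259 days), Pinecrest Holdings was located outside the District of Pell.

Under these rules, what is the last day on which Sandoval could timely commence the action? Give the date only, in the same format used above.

August 16, 2027

The cause of action accrued on September 6, 2020, the date of the act.
5 years from September 6, 2020 is September 6, 2025.
The period was tolled for 128 days by the written tolling agreement (March 9, 2024 to July 15, 2024), pushing the deadline to January 12, 2026.
The period was tolled for 322 days by the plaintiff's legal incapacity (May 19, 2025 to April 6, 2026), pushing the deadline to November 30, 2026.
Because the defendant's absence from the jurisdiction ran from June 28, 2026 to March 14, 2027, the deadline is extended by 259 days to August 16, 2027.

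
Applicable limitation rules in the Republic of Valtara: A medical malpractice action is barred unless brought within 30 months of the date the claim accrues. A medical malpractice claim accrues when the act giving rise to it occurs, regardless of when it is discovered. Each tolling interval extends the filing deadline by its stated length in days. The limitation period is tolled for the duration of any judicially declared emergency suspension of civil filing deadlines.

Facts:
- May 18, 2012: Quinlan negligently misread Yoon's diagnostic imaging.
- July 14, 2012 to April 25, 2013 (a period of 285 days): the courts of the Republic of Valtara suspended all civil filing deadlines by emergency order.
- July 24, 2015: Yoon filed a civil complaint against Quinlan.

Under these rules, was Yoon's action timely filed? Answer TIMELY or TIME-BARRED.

TIMELY

The limitation period began to run on May 18, 2012.
The untolled deadline — 30 months after May 18, 2012 — is November 18, 2014.
The period was tolled for 285 days by the emergency suspension of filing deadlines (July 14, 2012 to April 25, 2013), pushing the deadline to August 30, 2015.
Filing on July 24, 2015 beat the August 30, 2015 deadline — the action is timely.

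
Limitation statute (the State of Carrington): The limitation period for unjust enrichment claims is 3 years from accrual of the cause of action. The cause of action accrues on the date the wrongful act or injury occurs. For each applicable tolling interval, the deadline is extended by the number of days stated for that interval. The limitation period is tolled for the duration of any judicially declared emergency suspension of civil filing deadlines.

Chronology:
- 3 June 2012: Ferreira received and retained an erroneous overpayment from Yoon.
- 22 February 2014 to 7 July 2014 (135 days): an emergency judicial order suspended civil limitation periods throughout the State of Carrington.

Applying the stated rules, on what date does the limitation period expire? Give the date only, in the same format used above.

The claim accrued on 3 June 2012, when the wrongful act occurred.
The untolled deadline — 3 years after 3 June 2012 — is 3 June 2015.
Because the emergency suspension of filing deadlines ran from 22 February 2014 to 7 July 2014, the deadline is extended by 135 days to 16 October 2015.

16 October 2015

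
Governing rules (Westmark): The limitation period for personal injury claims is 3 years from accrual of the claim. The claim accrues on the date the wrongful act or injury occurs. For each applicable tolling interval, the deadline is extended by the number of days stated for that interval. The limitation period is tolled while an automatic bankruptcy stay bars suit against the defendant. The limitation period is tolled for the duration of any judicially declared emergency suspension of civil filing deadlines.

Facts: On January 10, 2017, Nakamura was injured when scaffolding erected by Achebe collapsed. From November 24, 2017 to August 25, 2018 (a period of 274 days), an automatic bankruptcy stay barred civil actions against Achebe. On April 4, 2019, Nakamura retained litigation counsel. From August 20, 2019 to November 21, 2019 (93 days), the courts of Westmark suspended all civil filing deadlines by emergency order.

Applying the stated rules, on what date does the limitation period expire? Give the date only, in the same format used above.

The claim accrued on January 10, 2017, when the wrongful act occurred.
Adding the 3 years base period to January 10, 2017 gives a deadline of January 10, 2020, before any tolling.
The automatic bankruptcy stay from November 24, 2017 to August 25, 2018 tolled the period for 274 days, extending the deadline to October 10, 2020.
The emergency suspension of filing deadlines from August 20, 2019 to November 21, 2019 tolled the period for 93 days, extending the deadline to January 11, 2021.
The other events in the timeline have no effect on the limitation period under the stated rules.

January 11, 2021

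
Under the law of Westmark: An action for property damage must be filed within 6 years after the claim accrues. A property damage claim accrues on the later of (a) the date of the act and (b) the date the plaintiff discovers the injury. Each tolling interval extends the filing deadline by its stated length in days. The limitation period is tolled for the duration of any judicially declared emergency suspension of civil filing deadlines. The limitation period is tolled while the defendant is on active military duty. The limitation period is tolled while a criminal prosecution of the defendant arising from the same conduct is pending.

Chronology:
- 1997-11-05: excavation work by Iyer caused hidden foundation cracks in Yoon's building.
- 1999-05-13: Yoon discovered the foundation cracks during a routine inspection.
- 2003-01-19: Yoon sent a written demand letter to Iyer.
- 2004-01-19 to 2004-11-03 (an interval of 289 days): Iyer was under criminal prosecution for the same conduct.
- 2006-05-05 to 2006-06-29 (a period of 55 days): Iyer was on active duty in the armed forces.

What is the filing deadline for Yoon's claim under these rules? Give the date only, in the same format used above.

Taking the later of the act (1997-11-05) and discovery (1999-05-13), the claim accrued on 1999-05-13.
Adding the 6 years base period to 1999-05-13 gives a deadline of 2005-05-13, before any tolling.
The pending criminal prosecution from 2004-01-19 to 2004-11-03 tolled the period for 289 days, extending the deadline to 2006-02-26.
By the time the defendant's active military service began on 2006-05-05, the limitation period had already expired on 2006-02-26; that interval cannot revive it.
None of the other events listed affects the running of the period under the stated rules.

2006-02-26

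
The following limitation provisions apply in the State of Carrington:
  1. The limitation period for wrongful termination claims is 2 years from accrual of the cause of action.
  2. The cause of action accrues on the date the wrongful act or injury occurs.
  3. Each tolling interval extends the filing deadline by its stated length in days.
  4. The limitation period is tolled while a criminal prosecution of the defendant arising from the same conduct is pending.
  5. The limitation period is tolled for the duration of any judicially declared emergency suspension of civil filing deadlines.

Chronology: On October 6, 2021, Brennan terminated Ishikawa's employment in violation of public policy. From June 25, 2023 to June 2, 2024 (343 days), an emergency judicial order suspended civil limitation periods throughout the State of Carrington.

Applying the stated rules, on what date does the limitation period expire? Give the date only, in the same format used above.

September 13, 2024

The cause of action accrued on October 6, 2021, the date of the act.
2 years from October 6, 2021 is October 6, 2023.
The period was tolled for 343 days by the emergency suspension of filing deadlines (June 25, 2023 to June 2, 2024), pushing the deadline to September 13, 2024.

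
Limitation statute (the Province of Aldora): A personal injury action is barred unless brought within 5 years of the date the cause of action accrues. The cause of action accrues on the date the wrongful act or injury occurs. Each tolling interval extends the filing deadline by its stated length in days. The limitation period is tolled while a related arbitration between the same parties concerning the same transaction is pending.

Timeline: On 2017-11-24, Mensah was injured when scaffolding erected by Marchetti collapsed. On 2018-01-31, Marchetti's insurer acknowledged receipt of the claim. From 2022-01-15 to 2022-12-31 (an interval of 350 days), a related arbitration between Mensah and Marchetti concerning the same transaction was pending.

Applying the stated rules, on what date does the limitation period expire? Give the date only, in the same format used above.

2023-11-09

The limitation period began to run on 2017-11-24.
5 years from 2017-11-24 is 2022-11-24.
Because the pending related arbitration ran from 2022-01-15 to 2022-12-31, the deadline is extended by 350 days to 2023-11-09.
The other events in the timeline have no effect on the limitation period under the stated rules.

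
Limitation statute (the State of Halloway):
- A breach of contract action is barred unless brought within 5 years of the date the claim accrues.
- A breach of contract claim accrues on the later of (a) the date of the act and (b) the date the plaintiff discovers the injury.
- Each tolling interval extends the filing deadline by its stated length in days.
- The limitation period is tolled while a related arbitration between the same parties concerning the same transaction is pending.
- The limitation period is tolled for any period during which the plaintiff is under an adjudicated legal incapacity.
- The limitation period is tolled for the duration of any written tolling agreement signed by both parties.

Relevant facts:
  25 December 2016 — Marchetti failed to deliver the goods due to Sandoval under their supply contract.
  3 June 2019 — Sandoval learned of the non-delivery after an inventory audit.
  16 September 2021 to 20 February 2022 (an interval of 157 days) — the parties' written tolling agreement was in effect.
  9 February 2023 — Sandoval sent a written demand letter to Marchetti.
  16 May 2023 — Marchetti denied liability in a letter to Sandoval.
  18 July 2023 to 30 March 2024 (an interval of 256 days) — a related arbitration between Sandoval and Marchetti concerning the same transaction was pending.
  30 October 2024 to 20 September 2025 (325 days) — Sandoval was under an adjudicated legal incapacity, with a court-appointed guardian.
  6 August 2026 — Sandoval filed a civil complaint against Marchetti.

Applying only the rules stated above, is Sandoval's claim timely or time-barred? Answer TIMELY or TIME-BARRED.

TIME-BARRED

Because discovery on 3 June 2019 post-dates the 25 December 2016 act, accrual under the later-of rule falls on 3 June 2019.
The untolled deadline — 5 years after 3 June 2019 — is 3 June 2024.
The period was tolled for 157 days by the written tolling agreement (16 September 2021 to 20 February 2022), pushing the deadline to 7 November 2024.
The pending related arbitration from 18 July 2023 to 30 March 2024 tolled the period for 256 days, extending the deadline to 21 July 2025.
Because the plaintiff's legal incapacity ran from 30 October 2024 to 20 September 2025, the deadline is extended by 325 days to 11 June 2026.
None of the other events listed affects the running of the period under the stated rules.
Filing on 6 August 2026 missed the 11 June 2026 deadline — the action is time-barred.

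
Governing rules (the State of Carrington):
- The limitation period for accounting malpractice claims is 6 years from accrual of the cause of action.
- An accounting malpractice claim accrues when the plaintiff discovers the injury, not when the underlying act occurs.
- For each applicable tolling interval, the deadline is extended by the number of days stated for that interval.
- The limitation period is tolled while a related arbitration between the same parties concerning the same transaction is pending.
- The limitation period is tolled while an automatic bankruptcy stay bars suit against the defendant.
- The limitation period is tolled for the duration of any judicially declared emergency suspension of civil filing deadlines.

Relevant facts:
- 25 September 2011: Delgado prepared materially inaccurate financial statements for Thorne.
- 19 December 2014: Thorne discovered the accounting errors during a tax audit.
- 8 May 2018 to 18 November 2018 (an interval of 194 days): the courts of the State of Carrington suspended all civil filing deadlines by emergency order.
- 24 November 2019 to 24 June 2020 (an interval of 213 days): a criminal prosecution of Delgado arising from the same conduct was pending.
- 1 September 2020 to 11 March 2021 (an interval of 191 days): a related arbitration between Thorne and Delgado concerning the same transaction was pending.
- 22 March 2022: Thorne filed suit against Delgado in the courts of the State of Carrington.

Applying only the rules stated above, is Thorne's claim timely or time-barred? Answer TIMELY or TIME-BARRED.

TIME-BARRED

Under the discovery rule, the claim accrued on 19 December 2014, when Thorne discovered the injury — not on the 25 September 2011 date of the underlying act.
6 years from 19 December 2014 is 19 December 2020.
The period was tolled for 194 days by the emergency suspension of filing deadlines (8 May 2018 to 18 November 2018), pushing the deadline to 1 July 2021.
The pending related arbitration from 1 September 2020 to 11 March 2021 tolled the period for 191 days, extending the deadline to 8 January 2022.
No stated provision tolls the period for a criminal prosecution, so the interval from 24 November 2019 to 24 June 2020 has no effect on the deadline.
Filing on 22 March 2022 missed the 8 January 2022 deadline — the action is time-barred.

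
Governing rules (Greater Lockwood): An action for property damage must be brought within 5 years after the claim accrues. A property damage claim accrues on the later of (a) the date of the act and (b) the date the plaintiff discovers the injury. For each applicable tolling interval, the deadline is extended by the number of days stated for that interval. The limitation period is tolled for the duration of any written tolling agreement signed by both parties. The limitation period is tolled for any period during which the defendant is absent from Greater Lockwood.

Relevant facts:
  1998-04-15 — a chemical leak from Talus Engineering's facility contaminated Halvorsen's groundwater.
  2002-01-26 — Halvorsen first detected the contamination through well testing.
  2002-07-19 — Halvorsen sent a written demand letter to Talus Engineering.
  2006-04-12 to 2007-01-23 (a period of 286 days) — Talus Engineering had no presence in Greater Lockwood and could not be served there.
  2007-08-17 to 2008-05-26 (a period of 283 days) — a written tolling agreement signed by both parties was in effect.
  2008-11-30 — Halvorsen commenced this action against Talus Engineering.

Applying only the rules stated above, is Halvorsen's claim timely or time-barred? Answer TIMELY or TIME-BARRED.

TIME-BARRED

Because discovery on 2002-01-26 post-dates the 1998-04-15 act, accrual under the later-of rule falls on 2002-01-26.
Adding the 5 years base period to 2002-01-26 gives a deadline of 2007-01-26, before any tolling.
Because the defendant's absence from the jurisdiction ran from 2006-04-12 to 2007-01-23, the deadline is extended by 286 days to 2007-11-08.
The period was tolled for 283 days by the written tolling agreement (2007-08-17 to 2008-05-26), pushing the deadline to 2008-08-17.
Nothing else in the chronology tolls or restarts the period.
Filing on 2008-11-30 missed the 2008-08-17 deadline — the action is time-barred.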